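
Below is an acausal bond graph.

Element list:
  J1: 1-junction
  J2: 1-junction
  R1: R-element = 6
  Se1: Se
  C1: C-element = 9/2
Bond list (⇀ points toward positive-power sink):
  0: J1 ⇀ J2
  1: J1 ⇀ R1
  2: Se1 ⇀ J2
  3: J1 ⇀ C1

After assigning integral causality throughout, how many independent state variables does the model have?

β2 |J2  (source Se1 imposes e)
β0 |J1  (only one flow-in slot at J2)
β3 |J1  (C1 outputs effort q/C1)
β1 |R1  (closing 1-jn rule on J1)

1  (C1 all integral)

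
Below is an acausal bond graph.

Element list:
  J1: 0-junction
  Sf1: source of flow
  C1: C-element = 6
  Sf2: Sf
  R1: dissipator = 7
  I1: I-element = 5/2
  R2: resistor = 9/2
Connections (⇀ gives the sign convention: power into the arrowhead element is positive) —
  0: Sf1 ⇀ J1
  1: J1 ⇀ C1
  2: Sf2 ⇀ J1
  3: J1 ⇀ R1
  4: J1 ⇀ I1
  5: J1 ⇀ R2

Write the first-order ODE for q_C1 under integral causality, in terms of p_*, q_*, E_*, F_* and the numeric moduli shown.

dq_C1/dt = F_Sf1 + F_Sf2 - 2*p_I1/5 - 23*q_C1/378

#0 stroke→Sf1  (Sf1 (Sf) sets flow on bond)
#2 stroke→Sf2  (Sf2: flow source, stroke at near end)
#1 stroke→J1  (C1 integral (e out))
#3 stroke→R1  (common-e at J1 fixed by 1)
#4 stroke→I1  (common-e at J1 fixed by 1)
#5 stroke→R2  (common-e at J1 fixed by 1)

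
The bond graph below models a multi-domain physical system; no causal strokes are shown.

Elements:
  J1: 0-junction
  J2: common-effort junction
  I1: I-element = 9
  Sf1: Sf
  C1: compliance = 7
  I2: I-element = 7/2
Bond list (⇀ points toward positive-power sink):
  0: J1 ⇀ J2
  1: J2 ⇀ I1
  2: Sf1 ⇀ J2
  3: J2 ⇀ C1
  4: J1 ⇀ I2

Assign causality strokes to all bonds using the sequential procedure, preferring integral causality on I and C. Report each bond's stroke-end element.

bond 2 →Sf1  (Sf1 (Sf) sets flow on bond)
bond 1 →I1  (I1 integral (f out))
bond 3 →J2  (C1 integral (e out))
bond 0 →J1  (common-e at J2 fixed by 3)
bond 4 →I2  (J1 effort already set via bond 0)

b0 stroke→J1
b1 stroke→I1
b2 stroke→Sf1
b3 stroke→J2
b4 stroke→I2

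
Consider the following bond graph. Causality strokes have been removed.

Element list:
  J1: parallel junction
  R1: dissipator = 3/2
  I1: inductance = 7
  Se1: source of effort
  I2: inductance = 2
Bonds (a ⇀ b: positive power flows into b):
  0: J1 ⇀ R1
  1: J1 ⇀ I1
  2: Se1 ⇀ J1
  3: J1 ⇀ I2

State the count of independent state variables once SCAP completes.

b2 |J1  (Se1 fixes effort; stroke away)
b0 |R1  (common-e at J1 fixed by 2)
b1 |I1  (0-jn J1 has e-setter on 2)
b3 |I2  (J1: bond 2 brought effort, rest push out)

2  (I1, I2 all integral)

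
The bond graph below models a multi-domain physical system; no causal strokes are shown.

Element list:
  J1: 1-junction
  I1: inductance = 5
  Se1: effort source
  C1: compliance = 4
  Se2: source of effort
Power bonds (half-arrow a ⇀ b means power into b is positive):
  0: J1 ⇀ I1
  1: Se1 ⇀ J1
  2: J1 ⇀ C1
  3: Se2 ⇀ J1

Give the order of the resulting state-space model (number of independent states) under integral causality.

#1 |J1  (Se1 fixes effort; stroke away)
#3 |J1  (Se2 (Se) sets effort on bond)
#0 |I1  (I1: I, integral causality)
#2 |J1  (J1: bond 0 brought flow, rest push out)

2  (C1, I1 all integral)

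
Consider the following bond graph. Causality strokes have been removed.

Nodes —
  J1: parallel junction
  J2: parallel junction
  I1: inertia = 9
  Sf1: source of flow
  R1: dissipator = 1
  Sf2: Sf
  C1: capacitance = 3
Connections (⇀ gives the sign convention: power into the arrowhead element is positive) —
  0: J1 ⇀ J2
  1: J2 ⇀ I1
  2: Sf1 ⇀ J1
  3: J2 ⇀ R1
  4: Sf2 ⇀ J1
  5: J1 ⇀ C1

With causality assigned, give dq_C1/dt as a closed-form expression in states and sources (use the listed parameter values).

dq_C1/dt = F_Sf1 + F_Sf2 - p_I1/9 - q_C1/3

b2 →Sf1  (Sf1: flow source, stroke at near end)
b4 →Sf2  (Sf2 (Sf) sets flow on bond)
b1 →I1  (prefer integral on I1)
b5 →J1  (C1 outputs effort q/C1)
b0 →J2  (J1: bond 5 brought effort, rest push out)
b3 →R1  (J2: bond 0 brought effort, rest push out)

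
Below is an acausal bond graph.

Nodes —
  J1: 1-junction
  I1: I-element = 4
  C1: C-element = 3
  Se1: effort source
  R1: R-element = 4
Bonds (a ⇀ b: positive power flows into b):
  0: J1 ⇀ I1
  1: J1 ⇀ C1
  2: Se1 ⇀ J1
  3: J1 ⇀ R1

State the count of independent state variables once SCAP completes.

2  (C1, I1 all integral)

#2 →J1  (Se1: effort source, stroke at far end)
#0 →I1  (I1 outputs flow p/I1)
#1 →J1  (1-jn J1 has f-setter on 0)
#3 →J1  (common-f at J1 fixed by 0)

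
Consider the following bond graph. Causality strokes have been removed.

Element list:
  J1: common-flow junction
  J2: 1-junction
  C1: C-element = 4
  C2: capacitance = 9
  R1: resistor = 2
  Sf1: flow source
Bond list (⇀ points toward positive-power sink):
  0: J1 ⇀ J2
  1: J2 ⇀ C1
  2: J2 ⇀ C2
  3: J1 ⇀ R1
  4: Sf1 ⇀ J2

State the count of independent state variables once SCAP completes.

bond 4 stroke at Sf1  (source Sf1 imposes f)
bond 0 stroke at J2  (J2: bond 4 brought flow, rest push out)
bond 1 stroke at J2  (1-jn J2 has f-setter on 4)
bond 2 stroke at J2  (J2 flow already set via bond 4)
bond 3 stroke at J1  (J1: bond 0 brought flow, rest push out)

2  (C1, C2 all integral)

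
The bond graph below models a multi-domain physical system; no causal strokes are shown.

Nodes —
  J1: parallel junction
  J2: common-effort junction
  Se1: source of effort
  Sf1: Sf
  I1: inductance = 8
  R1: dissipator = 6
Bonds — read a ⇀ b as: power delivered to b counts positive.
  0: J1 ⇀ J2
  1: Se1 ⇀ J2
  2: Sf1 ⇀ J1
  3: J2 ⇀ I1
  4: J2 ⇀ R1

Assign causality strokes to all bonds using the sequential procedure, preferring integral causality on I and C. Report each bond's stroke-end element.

bond 0 stroke→J1
bond 1 stroke→J2
bond 2 stroke→Sf1
bond 3 stroke→I1
bond 4 stroke→R1

#1 →J2  (Se1 (Se) sets effort on bond)
#2 →Sf1  (Sf1 fixes flow; stroke at Sf1)
#0 →J1  (closing 0-jn rule on J1)
#3 →I1  (J2 effort already set via bond 1)
#4 →R1  (J2 effort already set via bond 1)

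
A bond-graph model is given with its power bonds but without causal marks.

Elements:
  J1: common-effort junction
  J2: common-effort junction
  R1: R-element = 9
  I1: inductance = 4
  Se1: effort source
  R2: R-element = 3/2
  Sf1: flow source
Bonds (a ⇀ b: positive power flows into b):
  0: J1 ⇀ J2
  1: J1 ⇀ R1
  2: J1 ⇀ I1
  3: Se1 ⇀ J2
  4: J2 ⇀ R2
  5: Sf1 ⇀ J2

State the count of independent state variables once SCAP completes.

#3 stroke→J2  (Se1 (Se) sets effort on bond)
#5 stroke→Sf1  (Sf1 fixes flow; stroke at Sf1)
#0 stroke→J1  (J2: bond 3 brought effort, rest push out)
#4 stroke→R2  (J2 effort already set via bond 3)
#1 stroke→R1  (0-jn J1 has e-setter on 0)
#2 stroke→I1  (J1 effort already set via bond 0)

1  (I1 all integral)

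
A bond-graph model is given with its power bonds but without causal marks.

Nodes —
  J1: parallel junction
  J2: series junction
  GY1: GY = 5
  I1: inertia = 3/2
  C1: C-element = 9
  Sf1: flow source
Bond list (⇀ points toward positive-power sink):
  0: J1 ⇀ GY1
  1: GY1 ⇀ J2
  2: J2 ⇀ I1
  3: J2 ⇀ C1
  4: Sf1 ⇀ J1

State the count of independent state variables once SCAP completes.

2  (C1, I1 all integral)

β4 stroke at Sf1  (Sf1 (Sf) sets flow on bond)
β0 stroke at J1  (closing 0-jn rule on J1)
β1 stroke at J2  (GY GY1: same side as bond 0)
β2 stroke at I1  (I1: I, integral causality)
β3 stroke at J2  (common-f at J2 fixed by 2)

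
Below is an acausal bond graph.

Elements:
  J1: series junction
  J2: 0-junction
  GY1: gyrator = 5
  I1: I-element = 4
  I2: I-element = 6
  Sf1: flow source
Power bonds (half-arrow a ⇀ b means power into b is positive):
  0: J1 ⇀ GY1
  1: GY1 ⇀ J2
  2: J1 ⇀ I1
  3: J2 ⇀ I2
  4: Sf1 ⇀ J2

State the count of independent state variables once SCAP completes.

b4 |Sf1  (Sf1 (Sf) sets flow on bond)
b2 |I1  (prefer integral on I1)
b0 |J1  (1-jn J1 has f-setter on 2)
b1 |J2  (GY1: gyrator matches bond 0)
b3 |I2  (J2: bond 1 brought effort, rest push out)

2  (I1, I2 all integral)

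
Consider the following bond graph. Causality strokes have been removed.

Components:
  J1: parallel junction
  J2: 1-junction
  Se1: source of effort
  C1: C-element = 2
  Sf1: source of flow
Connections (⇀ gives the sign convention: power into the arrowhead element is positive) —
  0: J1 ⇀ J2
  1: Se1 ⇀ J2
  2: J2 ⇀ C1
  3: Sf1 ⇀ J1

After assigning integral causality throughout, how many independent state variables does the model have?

bond 1 stroke at J2  (Se1 fixes effort; stroke away)
bond 3 stroke at Sf1  (Sf1 fixes flow; stroke at Sf1)
bond 0 stroke at J1  (J1 needs exactly one e-in)
bond 2 stroke at J2  (common-f at J2 fixed by 0)

1  (C1 all integral)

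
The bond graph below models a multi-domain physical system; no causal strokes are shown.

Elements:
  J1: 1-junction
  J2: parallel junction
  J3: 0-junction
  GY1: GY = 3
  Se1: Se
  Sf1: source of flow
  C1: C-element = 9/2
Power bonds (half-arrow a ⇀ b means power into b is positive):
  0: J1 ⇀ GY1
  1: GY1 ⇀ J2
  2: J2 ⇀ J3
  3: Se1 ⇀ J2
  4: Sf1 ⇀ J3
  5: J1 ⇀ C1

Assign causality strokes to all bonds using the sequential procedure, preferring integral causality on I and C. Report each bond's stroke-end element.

β3 stroke→J2  (source Se1 imposes e)
β4 stroke→Sf1  (source Sf1 imposes f)
β1 stroke→GY1  (common-e at J2 fixed by 3)
β2 stroke→J3  (J2 effort already set via bond 3)
β0 stroke→GY1  (GY GY1: same side as bond 1)
β5 stroke→J1  (1-jn J1 has f-setter on 0)

#0 |GY1
#1 |GY1
#2 |J3
#3 |J2
#4 |Sf1
#5 |J1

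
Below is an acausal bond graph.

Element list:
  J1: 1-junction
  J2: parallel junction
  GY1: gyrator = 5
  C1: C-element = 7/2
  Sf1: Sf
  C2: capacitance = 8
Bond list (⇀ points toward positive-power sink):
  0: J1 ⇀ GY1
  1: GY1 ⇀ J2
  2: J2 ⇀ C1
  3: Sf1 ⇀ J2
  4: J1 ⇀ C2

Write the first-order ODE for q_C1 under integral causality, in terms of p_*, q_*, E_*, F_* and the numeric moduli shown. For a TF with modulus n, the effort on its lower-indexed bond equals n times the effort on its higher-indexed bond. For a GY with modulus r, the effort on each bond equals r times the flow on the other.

dq_C1/dt = F_Sf1 - q_C2/40

b3 |Sf1  (Sf1: flow source, stroke at near end)
b2 |J2  (C1 integral (e out))
b1 |GY1  (J2 effort already set via bond 2)
b0 |GY1  (GY1 both-in/both-out from 1)
b4 |J1  (J1: bond 0 brought flow, rest push out)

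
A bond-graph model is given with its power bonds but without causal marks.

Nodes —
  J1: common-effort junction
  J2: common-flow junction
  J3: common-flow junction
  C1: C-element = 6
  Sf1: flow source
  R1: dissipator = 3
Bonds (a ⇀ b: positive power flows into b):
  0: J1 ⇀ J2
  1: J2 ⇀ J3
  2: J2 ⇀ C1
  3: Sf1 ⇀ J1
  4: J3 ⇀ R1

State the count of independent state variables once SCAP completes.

1  (C1 all integral)

b3 →Sf1  (Sf1: flow source, stroke at near end)
b0 →J1  (J1: last free bond brings effort in)
b1 →J2  (J2 flow already set via bond 0)
b2 →J2  (J2: bond 0 brought flow, rest push out)
b4 →J3  (J3 flow already set via bond 1)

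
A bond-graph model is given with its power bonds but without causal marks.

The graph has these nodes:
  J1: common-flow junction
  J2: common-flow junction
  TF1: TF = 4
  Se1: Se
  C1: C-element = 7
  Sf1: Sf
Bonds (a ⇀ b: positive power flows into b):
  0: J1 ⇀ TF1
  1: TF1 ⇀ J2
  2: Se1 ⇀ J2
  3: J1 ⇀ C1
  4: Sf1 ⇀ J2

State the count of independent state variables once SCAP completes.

1  (C1 all integral)

β2 →J2  (Se1 (Se) sets effort on bond)
β4 →Sf1  (Sf1 fixes flow; stroke at Sf1)
β1 →J2  (J2: bond 4 brought flow, rest push out)
β0 →TF1  (through TF1, causality passes straight; one stroke at TF1)
β3 →J1  (J1: bond 0 brought flow, rest push out)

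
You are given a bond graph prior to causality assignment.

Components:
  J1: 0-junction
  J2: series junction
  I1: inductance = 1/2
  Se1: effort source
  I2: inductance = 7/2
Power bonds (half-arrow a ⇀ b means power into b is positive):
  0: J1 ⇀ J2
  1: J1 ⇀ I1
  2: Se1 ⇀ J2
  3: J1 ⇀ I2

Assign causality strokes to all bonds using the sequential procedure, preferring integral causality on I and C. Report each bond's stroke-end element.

β0 →J1
β1 →I1
β2 →J2
β3 →I2

b2 stroke at J2  (Se1 (Se) sets effort on bond)
b0 stroke at J1  (J2 needs exactly one f-in)
b1 stroke at I1  (J1 effort already set via bond 0)
b3 stroke at I2  (J1 effort already set via bond 0)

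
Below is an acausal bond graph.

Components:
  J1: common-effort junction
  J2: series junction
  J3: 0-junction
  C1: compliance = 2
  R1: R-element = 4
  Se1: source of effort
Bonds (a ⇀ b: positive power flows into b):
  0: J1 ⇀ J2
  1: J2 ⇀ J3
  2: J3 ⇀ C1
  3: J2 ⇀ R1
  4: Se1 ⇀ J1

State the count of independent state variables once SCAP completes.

bond 4 |J1  (Se1 (Se) sets effort on bond)
bond 0 |J2  (common-e at J1 fixed by 4)
bond 2 |J3  (prefer integral on C1)
bond 1 |J2  (common-e at J3 fixed by 2)
bond 3 |R1  (J2 needs exactly one f-in)

1  (C1 all integral)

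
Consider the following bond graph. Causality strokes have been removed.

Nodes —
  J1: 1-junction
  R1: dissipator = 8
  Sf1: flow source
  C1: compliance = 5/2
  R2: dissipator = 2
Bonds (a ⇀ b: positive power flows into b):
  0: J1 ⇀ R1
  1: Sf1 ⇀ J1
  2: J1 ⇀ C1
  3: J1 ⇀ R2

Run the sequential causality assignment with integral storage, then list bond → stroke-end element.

β1 →Sf1  (source Sf1 imposes f)
β0 →J1  (J1: bond 1 brought flow, rest push out)
β2 →J1  (J1 flow already set via bond 1)
β3 →J1  (1-jn J1 has f-setter on 1)

bond 0 →J1
bond 1 →Sf1
bond 2 →J1
bond 3 →J1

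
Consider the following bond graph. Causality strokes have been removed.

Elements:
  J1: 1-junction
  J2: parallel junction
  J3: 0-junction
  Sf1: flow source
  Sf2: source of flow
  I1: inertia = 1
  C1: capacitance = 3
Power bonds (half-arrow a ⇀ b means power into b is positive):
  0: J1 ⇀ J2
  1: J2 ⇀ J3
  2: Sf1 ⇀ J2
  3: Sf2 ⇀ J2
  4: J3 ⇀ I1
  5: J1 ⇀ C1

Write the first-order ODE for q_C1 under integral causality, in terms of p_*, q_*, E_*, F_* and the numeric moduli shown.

#2 stroke at Sf1  (Sf1 (Sf) sets flow on bond)
#3 stroke at Sf2  (source Sf2 imposes f)
#4 stroke at I1  (I1 outputs flow p/I1)
#1 stroke at J3  (closing 0-jn rule on J3)
#0 stroke at J2  (closing 0-jn rule on J2)
#5 stroke at J1  (1-jn J1 has f-setter on 0)

dq_C1/dt = -F_Sf1 - F_Sf2 + p_I1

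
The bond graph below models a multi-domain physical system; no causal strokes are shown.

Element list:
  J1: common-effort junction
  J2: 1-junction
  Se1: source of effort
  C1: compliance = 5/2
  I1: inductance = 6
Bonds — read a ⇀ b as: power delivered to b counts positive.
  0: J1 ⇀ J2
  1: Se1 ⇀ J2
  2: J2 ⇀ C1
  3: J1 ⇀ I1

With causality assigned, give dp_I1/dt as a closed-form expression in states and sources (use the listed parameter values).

dp_I1/dt = -E_Se1 + 2*q_C1/5

#1 |J2  (Se1: effort source, stroke at far end)
#2 |J2  (C1: C, integral causality)
#0 |J1  (J2: last free bond brings flow in)
#3 |I1  (0-jn J1 has e-setter on 0)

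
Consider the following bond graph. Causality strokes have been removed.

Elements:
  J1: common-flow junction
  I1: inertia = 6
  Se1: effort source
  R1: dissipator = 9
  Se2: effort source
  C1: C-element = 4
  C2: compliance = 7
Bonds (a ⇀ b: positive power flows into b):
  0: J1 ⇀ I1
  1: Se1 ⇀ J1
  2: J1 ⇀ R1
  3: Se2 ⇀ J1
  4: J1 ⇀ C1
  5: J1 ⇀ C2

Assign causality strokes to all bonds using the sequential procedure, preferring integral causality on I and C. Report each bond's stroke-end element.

#0 stroke at I1
#1 stroke at J1
#2 stroke at J1
#3 stroke at J1
#4 stroke at J1
#5 stroke at J1

b1 |J1  (Se1 (Se) sets effort on bond)
b3 |J1  (Se2 fixes effort; stroke away)
b0 |I1  (prefer integral on I1)
b2 |J1  (J1: bond 0 brought flow, rest push out)
b4 |J1  (1-jn J1 has f-setter on 0)
b5 |J1  (J1 flow already set via bond 0)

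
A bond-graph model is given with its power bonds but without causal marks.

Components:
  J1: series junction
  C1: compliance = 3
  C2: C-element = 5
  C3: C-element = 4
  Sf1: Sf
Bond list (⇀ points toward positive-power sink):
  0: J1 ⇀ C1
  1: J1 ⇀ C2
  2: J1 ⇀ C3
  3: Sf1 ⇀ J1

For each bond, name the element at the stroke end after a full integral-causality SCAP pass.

β3 stroke at Sf1  (Sf1 fixes flow; stroke at Sf1)
β0 stroke at J1  (J1: bond 3 brought flow, rest push out)
β1 stroke at J1  (J1 flow already set via bond 3)
β2 stroke at J1  (1-jn J1 has f-setter on 3)

b0 stroke→J1
b1 stroke→J1
b2 stroke→J1
b3 stroke→Sf1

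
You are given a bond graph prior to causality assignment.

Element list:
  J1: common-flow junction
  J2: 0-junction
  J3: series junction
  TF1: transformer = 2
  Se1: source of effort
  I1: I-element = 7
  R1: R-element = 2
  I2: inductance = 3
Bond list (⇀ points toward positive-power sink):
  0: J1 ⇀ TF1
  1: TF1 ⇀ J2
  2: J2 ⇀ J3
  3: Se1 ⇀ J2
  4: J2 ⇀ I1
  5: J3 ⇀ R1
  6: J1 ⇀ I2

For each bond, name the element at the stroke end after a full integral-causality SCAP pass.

β3 stroke→J2  (Se1 (Se) sets effort on bond)
β1 stroke→TF1  (common-e at J2 fixed by 3)
β2 stroke→J3  (common-e at J2 fixed by 3)
β4 stroke→I1  (0-jn J2 has e-setter on 3)
β5 stroke→R1  (J3: last free bond brings flow in)
β0 stroke→J1  (TF1: transformer flips bond 1)
β6 stroke→I2  (closing 1-jn rule on J1)

#0 |J1
#1 |TF1
#2 |J3
#3 |J2
#4 |I1
#5 |R1
#6 |I2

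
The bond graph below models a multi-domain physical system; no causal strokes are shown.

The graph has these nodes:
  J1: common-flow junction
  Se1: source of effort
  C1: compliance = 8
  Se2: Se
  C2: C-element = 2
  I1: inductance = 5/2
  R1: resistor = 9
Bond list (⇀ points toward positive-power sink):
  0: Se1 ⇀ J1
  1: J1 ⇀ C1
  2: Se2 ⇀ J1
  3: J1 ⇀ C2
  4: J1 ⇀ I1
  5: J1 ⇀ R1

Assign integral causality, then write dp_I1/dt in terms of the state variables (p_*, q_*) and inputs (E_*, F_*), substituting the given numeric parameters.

dp_I1/dt = E_Se1 + E_Se2 - 18*p_I1/5 - q_C1/8 - q_C2/2

β0 stroke→J1  (source Se1 imposes e)
β2 stroke→J1  (source Se2 imposes e)
β1 stroke→J1  (C1: C, integral causality)
β3 stroke→J1  (C2 integral (e out))
β4 stroke→I1  (I1: I, integral causality)
β5 stroke→J1  (common-f at J1 fixed by 4)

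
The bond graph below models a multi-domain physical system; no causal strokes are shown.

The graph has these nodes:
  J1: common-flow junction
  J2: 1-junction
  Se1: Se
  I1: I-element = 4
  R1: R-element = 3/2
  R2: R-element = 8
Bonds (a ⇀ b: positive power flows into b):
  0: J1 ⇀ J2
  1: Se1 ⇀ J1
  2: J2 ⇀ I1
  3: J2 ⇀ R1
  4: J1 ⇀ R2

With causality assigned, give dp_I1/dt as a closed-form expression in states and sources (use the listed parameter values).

dp_I1/dt = E_Se1 - 19*p_I1/8

b1 stroke at J1  (source Se1 imposes e)
b2 stroke at I1  (I1 integral (f out))
b0 stroke at J2  (1-jn J2 has f-setter on 2)
b3 stroke at J2  (1-jn J2 has f-setter on 2)
b4 stroke at J1  (common-f at J1 fixed by 0)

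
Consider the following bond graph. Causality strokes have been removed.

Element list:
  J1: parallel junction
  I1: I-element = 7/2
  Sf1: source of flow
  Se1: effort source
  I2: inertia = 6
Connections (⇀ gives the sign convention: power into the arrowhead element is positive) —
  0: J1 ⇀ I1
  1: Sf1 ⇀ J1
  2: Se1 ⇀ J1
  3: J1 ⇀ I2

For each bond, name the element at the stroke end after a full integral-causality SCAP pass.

bond 0 |I1
bond 1 |Sf1
bond 2 |J1
bond 3 |I2

β1 stroke at Sf1  (Sf1 fixes flow; stroke at Sf1)
β2 stroke at J1  (Se1 fixes effort; stroke away)
β0 stroke at I1  (common-e at J1 fixed by 2)
β3 stroke at I2  (0-jn J1 has e-setter on 2)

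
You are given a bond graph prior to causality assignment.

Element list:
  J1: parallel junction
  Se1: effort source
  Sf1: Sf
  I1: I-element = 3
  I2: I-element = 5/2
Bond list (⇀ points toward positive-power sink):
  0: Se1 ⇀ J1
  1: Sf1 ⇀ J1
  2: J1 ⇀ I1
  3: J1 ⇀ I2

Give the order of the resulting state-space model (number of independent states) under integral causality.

2  (I1, I2 all integral)

#0 |J1  (Se1: effort source, stroke at far end)
#1 |Sf1  (source Sf1 imposes f)
#2 |I1  (0-jn J1 has e-setter on 0)
#3 |I2  (0-jn J1 has e-setter on 0)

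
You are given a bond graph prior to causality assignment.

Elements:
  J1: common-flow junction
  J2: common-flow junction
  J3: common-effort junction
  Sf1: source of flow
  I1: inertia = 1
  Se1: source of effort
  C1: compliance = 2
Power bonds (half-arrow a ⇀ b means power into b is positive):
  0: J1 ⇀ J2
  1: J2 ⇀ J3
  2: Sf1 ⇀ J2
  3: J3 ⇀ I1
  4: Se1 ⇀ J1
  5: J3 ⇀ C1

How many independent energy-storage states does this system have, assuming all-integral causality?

#2 |Sf1  (Sf1 fixes flow; stroke at Sf1)
#4 |J1  (Se1 (Se) sets effort on bond)
#0 |J2  (J1: last free bond brings flow in)
#1 |J2  (J2: bond 2 brought flow, rest push out)
#3 |I1  (I1 integral (f out))
#5 |J3  (J3: last free bond brings effort in)

2  (C1, I1 all integral)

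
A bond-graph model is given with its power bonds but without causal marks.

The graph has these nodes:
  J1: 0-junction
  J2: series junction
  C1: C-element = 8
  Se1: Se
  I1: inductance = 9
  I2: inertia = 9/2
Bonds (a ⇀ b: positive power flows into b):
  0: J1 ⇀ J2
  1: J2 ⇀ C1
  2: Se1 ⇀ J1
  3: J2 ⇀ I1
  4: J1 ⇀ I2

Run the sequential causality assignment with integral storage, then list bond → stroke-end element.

β2 →J1  (source Se1 imposes e)
β0 →J2  (J1 effort already set via bond 2)
β4 →I2  (0-jn J1 has e-setter on 2)
β1 →J2  (prefer integral on C1)
β3 →I1  (J2: last free bond brings flow in)

β0 stroke at J2
β1 stroke at J2
β2 stroke at J1
β3 stroke at I1
β4 stroke at I2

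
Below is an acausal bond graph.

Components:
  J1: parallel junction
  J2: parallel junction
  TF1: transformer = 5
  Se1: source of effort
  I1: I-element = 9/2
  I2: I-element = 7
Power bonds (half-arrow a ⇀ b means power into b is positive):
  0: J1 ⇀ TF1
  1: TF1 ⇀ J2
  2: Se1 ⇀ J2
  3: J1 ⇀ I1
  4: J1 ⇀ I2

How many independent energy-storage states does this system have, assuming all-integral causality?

2  (I1, I2 all integral)

bond 2 |J2  (Se1 (Se) sets effort on bond)
bond 1 |TF1  (J2: bond 2 brought effort, rest push out)
bond 0 |J1  (TF1: transformer flips bond 1)
bond 3 |I1  (common-e at J1 fixed by 0)
bond 4 |I2  (J1: bond 0 brought effort, rest push out)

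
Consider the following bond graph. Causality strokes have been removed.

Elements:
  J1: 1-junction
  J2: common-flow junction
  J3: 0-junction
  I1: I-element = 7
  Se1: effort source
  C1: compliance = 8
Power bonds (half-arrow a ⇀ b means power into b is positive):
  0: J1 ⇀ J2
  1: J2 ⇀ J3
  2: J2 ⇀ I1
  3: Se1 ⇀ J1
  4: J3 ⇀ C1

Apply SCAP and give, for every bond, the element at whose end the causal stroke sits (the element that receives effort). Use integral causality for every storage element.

bond 3 stroke→J1  (Se1 fixes effort; stroke away)
bond 0 stroke→J2  (J1: last free bond brings flow in)
bond 2 stroke→I1  (prefer integral on I1)
bond 1 stroke→J2  (J2: bond 2 brought flow, rest push out)
bond 4 stroke→J3  (J3: last free bond brings effort in)

β0 →J2
β1 →J2
β2 →I1
β3 →J1
β4 →J3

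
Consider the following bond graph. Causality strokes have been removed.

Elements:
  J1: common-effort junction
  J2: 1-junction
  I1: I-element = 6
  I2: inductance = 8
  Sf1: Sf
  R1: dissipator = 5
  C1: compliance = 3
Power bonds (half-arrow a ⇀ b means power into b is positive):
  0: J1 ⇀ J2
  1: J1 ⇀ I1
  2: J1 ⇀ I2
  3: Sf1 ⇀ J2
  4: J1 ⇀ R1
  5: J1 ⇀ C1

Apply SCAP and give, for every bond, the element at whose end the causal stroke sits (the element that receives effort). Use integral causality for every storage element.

β3 stroke at Sf1  (source Sf1 imposes f)
β0 stroke at J2  (J2: bond 3 brought flow, rest push out)
β1 stroke at I1  (I1 integral (f out))
β2 stroke at I2  (I2: I, integral causality)
β5 stroke at J1  (C1: C, integral causality)
β4 stroke at R1  (J1: bond 5 brought effort, rest push out)

β0 →J2
β1 →I1
β2 →I2
β3 →Sf1
β4 →R1
β5 →J1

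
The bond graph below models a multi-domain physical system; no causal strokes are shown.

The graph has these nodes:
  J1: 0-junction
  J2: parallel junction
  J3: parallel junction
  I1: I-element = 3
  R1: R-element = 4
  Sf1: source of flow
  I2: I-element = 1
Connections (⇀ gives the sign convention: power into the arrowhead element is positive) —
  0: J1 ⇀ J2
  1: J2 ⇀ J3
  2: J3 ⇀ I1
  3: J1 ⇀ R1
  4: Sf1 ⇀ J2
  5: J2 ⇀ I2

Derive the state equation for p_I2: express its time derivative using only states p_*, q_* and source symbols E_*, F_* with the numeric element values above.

bond 4 |Sf1  (Sf1: flow source, stroke at near end)
bond 2 |I1  (I1 integral (f out))
bond 1 |J3  (J3 needs exactly one e-in)
bond 5 |I2  (prefer integral on I2)
bond 0 |J2  (J2 needs exactly one e-in)
bond 3 |J1  (closing 0-jn rule on J1)

dp_I2/dt = 4*F_Sf1 - 4*p_I1/3 - 4*p_I2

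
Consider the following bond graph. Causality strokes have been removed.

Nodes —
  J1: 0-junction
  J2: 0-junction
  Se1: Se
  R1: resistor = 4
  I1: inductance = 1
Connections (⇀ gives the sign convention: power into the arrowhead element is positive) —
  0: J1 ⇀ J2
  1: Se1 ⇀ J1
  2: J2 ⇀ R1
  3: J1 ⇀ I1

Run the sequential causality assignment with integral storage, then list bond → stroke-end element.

b0 stroke→J2
b1 stroke→J1
b2 stroke→R1
b3 stroke→I1

β1 →J1  (Se1 fixes effort; stroke away)
β0 →J2  (J1 effort already set via bond 1)
β3 →I1  (J1 effort already set via bond 1)
β2 →R1  (J2: bond 0 brought effort, rest push out)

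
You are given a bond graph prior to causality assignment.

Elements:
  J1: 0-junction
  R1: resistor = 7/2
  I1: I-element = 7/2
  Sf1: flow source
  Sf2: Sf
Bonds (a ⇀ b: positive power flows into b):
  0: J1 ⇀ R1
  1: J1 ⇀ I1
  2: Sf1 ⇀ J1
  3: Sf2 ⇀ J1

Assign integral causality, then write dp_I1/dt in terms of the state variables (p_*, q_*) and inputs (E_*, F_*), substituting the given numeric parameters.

#2 stroke at Sf1  (source Sf1 imposes f)
#3 stroke at Sf2  (Sf2 (Sf) sets flow on bond)
#1 stroke at I1  (I1 outputs flow p/I1)
#0 stroke at J1  (J1 needs exactly one e-in)

dp_I1/dt = 7*F_Sf1/2 + 7*F_Sf2/2 - p_I1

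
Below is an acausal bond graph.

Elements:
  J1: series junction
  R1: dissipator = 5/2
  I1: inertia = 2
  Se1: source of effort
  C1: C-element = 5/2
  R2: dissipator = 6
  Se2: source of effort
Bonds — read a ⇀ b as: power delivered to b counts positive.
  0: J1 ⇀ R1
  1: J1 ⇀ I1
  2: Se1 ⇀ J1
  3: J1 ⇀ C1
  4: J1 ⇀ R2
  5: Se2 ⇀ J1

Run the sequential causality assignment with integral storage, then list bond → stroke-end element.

#2 →J1  (Se1 fixes effort; stroke away)
#5 →J1  (Se2 (Se) sets effort on bond)
#1 →I1  (I1 integral (f out))
#0 →J1  (1-jn J1 has f-setter on 1)
#3 →J1  (1-jn J1 has f-setter on 1)
#4 →J1  (common-f at J1 fixed by 1)

β0 stroke at J1
β1 stroke at I1
β2 stroke at J1
β3 stroke at J1
β4 stroke at J1
β5 stroke at J1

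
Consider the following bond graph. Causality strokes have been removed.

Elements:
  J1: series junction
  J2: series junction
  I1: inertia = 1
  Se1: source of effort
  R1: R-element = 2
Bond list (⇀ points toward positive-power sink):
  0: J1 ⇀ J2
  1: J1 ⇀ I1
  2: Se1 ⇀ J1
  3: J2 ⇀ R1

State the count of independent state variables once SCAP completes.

1  (I1 all integral)

b2 →J1  (Se1: effort source, stroke at far end)
b1 →I1  (I1 integral (f out))
b0 →J1  (J1 flow already set via bond 1)
b3 →J2  (J2 flow already set via bond 0)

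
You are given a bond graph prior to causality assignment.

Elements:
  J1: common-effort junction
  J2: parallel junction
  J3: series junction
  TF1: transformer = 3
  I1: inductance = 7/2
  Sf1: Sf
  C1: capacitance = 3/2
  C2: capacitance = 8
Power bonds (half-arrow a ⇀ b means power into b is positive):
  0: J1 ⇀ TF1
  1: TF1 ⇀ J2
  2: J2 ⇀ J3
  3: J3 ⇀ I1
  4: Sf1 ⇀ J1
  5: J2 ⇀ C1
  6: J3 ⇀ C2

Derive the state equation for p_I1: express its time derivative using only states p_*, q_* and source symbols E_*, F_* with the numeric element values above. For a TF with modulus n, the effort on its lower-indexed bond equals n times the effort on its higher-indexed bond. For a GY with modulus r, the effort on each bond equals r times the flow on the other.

#4 stroke→Sf1  (Sf1 fixes flow; stroke at Sf1)
#0 stroke→J1  (only one effort-in slot at J1)
#1 stroke→TF1  (TF1: transformer flips bond 0)
#3 stroke→I1  (prefer integral on I1)
#2 stroke→J3  (J3 flow already set via bond 3)
#6 stroke→J3  (J3 flow already set via bond 3)
#5 stroke→J2  (closing 0-jn rule on J2)

dp_I1/dt = 2*q_C1/3 - q_C2/8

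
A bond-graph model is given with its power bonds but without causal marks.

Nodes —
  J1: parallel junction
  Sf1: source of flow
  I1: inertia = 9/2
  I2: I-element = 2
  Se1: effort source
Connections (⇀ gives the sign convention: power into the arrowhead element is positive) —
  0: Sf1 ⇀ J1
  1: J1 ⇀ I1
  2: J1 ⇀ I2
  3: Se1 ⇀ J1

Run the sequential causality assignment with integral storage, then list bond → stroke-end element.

b0 |Sf1  (source Sf1 imposes f)
b3 |J1  (Se1 (Se) sets effort on bond)
b1 |I1  (J1: bond 3 brought effort, rest push out)
b2 |I2  (common-e at J1 fixed by 3)

bond 0 stroke at Sf1
bond 1 stroke at I1
bond 2 stroke at I2
bond 3 stroke at J1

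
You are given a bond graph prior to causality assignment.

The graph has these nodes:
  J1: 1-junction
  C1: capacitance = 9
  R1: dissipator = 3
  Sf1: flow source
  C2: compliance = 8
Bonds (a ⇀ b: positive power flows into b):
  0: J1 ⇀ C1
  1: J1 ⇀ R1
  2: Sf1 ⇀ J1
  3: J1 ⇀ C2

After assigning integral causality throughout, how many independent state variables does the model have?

bond 2 stroke at Sf1  (Sf1: flow source, stroke at near end)
bond 0 stroke at J1  (1-jn J1 has f-setter on 2)
bond 1 stroke at J1  (1-jn J1 has f-setter on 2)
bond 3 stroke at J1  (1-jn J1 has f-setter on 2)

2  (C1, C2 all integral)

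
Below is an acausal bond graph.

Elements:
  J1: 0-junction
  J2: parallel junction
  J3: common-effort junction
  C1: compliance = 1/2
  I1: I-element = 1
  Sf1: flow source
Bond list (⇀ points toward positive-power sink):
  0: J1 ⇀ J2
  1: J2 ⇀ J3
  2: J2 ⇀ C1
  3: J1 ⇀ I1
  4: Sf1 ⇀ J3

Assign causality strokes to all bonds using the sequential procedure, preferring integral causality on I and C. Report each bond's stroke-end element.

b4 stroke at Sf1  (Sf1: flow source, stroke at near end)
b1 stroke at J3  (J3 needs exactly one e-in)
b2 stroke at J2  (C1 integral (e out))
b0 stroke at J1  (J2: bond 2 brought effort, rest push out)
b3 stroke at I1  (J1 effort already set via bond 0)

b0 stroke at J1
b1 stroke at J3
b2 stroke at J2
b3 stroke at I1
b4 stroke at Sf1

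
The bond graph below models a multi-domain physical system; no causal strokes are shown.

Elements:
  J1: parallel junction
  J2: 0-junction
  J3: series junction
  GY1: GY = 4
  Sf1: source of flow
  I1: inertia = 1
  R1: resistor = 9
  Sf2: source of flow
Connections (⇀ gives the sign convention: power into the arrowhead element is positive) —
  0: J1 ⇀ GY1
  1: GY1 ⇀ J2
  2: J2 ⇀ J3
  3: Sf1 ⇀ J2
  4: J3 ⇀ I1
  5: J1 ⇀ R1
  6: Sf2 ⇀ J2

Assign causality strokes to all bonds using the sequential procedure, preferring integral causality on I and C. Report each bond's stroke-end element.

β3 |Sf1  (Sf1 (Sf) sets flow on bond)
β6 |Sf2  (Sf2 (Sf) sets flow on bond)
β4 |I1  (prefer integral on I1)
β2 |J3  (1-jn J3 has f-setter on 4)
β1 |J2  (J2: last free bond brings effort in)
β0 |J1  (GY1 both-in/both-out from 1)
β5 |R1  (J1: bond 0 brought effort, rest push out)

#0 |J1
#1 |J2
#2 |J3
#3 |Sf1
#4 |I1
#5 |R1
#6 |Sf2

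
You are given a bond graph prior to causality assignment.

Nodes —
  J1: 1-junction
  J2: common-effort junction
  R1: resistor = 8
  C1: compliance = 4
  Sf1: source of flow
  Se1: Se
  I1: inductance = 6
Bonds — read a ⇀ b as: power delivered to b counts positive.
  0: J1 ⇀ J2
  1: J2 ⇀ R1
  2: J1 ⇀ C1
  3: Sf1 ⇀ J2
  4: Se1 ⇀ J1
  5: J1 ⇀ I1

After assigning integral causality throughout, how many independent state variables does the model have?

2  (C1, I1 all integral)

#3 stroke at Sf1  (Sf1 (Sf) sets flow on bond)
#4 stroke at J1  (Se1: effort source, stroke at far end)
#2 stroke at J1  (C1 integral (e out))
#5 stroke at I1  (I1: I, integral causality)
#0 stroke at J1  (1-jn J1 has f-setter on 5)
#1 stroke at J2  (only one effort-in slot at J2)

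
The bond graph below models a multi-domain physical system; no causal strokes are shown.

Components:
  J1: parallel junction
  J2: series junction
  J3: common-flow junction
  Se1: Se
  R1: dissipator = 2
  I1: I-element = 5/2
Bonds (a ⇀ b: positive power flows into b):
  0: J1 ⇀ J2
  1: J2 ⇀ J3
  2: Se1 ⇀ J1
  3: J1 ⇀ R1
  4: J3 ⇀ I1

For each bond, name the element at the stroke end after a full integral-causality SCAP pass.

β0 stroke→J2
β1 stroke→J3
β2 stroke→J1
β3 stroke→R1
β4 stroke→I1

b2 stroke at J1  (Se1 (Se) sets effort on bond)
b0 stroke at J2  (J1: bond 2 brought effort, rest push out)
b3 stroke at R1  (J1: bond 2 brought effort, rest push out)
b1 stroke at J3  (J2 needs exactly one f-in)
b4 stroke at I1  (closing 1-jn rule on J3)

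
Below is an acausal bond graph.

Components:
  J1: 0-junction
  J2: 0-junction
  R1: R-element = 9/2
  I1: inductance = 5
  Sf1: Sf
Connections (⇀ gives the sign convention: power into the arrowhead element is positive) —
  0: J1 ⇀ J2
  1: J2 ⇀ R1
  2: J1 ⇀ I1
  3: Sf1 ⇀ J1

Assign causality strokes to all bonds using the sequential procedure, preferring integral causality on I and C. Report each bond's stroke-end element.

#0 →J1
#1 →J2
#2 →I1
#3 →Sf1

#3 |Sf1  (Sf1 (Sf) sets flow on bond)
#2 |I1  (I1: I, integral causality)
#0 |J1  (only one effort-in slot at J1)
#1 |J2  (closing 0-jn rule on J2)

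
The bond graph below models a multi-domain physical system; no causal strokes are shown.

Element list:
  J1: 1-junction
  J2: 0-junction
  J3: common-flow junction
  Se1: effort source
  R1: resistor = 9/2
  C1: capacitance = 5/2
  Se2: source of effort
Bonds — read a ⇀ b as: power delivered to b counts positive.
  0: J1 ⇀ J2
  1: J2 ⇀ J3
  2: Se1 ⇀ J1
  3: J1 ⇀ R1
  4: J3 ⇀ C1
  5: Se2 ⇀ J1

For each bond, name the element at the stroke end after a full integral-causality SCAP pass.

β0 →J1
β1 →J2
β2 →J1
β3 →R1
β4 →J3
β5 →J1

#2 stroke at J1  (Se1 (Se) sets effort on bond)
#5 stroke at J1  (Se2: effort source, stroke at far end)
#4 stroke at J3  (C1: C, integral causality)
#1 stroke at J2  (J3 needs exactly one f-in)
#0 stroke at J1  (common-e at J2 fixed by 1)
#3 stroke at R1  (J1 needs exactly one f-in)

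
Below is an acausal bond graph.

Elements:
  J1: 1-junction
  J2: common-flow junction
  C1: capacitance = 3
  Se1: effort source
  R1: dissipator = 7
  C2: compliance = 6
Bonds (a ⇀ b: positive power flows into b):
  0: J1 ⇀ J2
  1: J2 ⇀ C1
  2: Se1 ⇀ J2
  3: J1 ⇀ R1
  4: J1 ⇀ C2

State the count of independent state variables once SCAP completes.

2  (C1, C2 all integral)

#2 →J2  (Se1: effort source, stroke at far end)
#1 →J2  (C1: C, integral causality)
#0 →J1  (only one flow-in slot at J2)
#4 →J1  (prefer integral on C2)
#3 →R1  (J1 needs exactly one f-in)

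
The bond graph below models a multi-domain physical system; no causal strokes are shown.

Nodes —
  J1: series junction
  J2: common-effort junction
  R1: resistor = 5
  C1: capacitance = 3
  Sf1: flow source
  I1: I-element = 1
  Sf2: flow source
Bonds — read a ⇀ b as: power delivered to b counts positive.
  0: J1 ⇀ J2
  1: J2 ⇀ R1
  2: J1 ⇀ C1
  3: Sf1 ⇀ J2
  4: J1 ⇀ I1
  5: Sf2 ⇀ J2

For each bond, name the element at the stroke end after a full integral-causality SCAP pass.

bond 3 stroke at Sf1  (Sf1 fixes flow; stroke at Sf1)
bond 5 stroke at Sf2  (Sf2 fixes flow; stroke at Sf2)
bond 2 stroke at J1  (C1 integral (e out))
bond 4 stroke at I1  (I1: I, integral causality)
bond 0 stroke at J1  (1-jn J1 has f-setter on 4)
bond 1 stroke at J2  (closing 0-jn rule on J2)

β0 stroke→J1
β1 stroke→J2
β2 stroke→J1
β3 stroke→Sf1
β4 stroke→I1
β5 stroke→Sf2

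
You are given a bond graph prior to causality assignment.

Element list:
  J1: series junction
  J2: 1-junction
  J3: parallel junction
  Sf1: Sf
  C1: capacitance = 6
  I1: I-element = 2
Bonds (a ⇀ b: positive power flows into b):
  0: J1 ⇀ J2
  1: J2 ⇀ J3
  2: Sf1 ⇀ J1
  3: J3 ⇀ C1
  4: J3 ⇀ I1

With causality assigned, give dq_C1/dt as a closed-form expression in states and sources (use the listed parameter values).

#2 →Sf1  (Sf1: flow source, stroke at near end)
#0 →J1  (J1: bond 2 brought flow, rest push out)
#1 →J2  (J2: bond 0 brought flow, rest push out)
#3 →J3  (C1: C, integral causality)
#4 →I1  (0-jn J3 has e-setter on 3)

dq_C1/dt = F_Sf1 - p_I1/2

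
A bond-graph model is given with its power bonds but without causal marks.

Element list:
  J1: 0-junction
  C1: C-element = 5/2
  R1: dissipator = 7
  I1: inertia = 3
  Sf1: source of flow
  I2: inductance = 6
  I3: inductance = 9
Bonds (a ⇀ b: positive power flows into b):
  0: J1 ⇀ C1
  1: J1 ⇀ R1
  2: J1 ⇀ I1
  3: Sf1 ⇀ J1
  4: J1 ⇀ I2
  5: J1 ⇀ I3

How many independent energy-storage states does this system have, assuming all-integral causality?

4  (C1, I1, I2, I3 all integral)

β3 →Sf1  (Sf1: flow source, stroke at near end)
β0 →J1  (prefer integral on C1)
β1 →R1  (common-e at J1 fixed by 0)
β2 →I1  (common-e at J1 fixed by 0)
β4 →I2  (J1: bond 0 brought effort, rest push out)
β5 →I3  (J1: bond 0 brought effort, rest push out)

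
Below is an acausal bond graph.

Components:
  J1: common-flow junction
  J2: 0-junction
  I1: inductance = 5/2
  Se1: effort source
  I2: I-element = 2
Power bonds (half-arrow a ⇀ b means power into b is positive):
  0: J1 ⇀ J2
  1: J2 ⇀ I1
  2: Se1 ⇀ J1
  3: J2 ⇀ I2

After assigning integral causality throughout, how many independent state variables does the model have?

β2 →J1  (Se1: effort source, stroke at far end)
β0 →J2  (J1: last free bond brings flow in)
β1 →I1  (J2: bond 0 brought effort, rest push out)
β3 →I2  (J2 effort already set via bond 0)

2  (I1, I2 all integral)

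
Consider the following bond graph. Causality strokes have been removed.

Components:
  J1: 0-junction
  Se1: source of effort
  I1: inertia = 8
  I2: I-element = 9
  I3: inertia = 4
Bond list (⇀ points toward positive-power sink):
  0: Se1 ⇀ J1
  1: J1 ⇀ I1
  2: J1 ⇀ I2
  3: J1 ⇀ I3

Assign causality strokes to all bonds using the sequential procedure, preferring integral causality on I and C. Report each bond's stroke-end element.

β0 stroke→J1  (Se1: effort source, stroke at far end)
β1 stroke→I1  (J1 effort already set via bond 0)
β2 stroke→I2  (J1 effort already set via bond 0)
β3 stroke→I3  (0-jn J1 has e-setter on 0)

β0 →J1
β1 →I1
β2 →I2
β3 →I3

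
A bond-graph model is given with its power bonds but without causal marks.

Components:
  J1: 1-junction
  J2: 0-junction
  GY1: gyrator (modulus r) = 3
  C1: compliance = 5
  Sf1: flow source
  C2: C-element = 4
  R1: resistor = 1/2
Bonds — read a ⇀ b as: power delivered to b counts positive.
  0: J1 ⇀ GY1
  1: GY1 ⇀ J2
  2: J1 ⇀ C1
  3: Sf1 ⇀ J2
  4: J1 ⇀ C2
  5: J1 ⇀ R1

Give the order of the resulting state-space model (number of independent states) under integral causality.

2  (C1, C2 all integral)

b3 stroke at Sf1  (source Sf1 imposes f)
b1 stroke at J2  (closing 0-jn rule on J2)
b0 stroke at J1  (GY1 both-in/both-out from 1)
b2 stroke at J1  (C1: C, integral causality)
b4 stroke at J1  (C2 outputs effort q/C2)
b5 stroke at R1  (only one flow-in slot at J1)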